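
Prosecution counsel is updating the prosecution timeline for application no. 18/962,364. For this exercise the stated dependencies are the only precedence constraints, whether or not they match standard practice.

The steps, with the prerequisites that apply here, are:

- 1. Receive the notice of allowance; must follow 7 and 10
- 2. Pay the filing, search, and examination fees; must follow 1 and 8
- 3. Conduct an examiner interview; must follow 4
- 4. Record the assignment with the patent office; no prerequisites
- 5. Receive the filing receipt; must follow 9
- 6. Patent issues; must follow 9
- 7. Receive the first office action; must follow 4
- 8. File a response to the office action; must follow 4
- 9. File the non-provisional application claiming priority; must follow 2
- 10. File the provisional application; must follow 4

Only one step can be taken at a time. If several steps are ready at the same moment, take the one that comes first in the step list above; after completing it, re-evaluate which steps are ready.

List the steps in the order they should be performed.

Only 4 has no prerequisites, so it is first.
3, 7, 8 and 10 are all available; 3 is listed earlier → 3.
Now 7, 8 and 10 have their prerequisites met. 7 is listed earlier, so 7 next.
Ready: 8 and 10. 8 is listed earlier → 8.
10 is the only step now ready → 10.
1 is the only step now ready → 1.
2 is the only step now ready → 2.
9 needed 2, now all done → 9.
5 and 6 are both available; 5 is listed earlier → 5.
6 needed 9, now all done → 6.

4, 3, 7, 8, 10, 1, 2, 9, 5, 6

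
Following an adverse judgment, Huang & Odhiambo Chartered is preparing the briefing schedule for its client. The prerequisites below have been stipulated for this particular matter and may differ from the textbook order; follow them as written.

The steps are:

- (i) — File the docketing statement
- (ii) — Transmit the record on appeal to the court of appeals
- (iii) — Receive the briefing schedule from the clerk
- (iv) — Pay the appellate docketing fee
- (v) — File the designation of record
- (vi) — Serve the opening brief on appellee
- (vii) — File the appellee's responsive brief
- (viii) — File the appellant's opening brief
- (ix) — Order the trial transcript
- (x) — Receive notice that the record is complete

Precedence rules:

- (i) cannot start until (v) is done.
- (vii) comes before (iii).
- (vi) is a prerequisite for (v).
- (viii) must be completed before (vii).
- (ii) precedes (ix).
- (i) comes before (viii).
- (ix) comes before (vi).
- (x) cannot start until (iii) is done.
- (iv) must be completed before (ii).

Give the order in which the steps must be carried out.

(iv), (ii), (ix), (vi), (v), (i), (viii), (vii), (iii), (x)

(iv) is the only step with nothing outstanding, so it goes first.
That leaves (ii) as the only ready step → (ii).
That leaves (ix) as the only ready step → (ix).
That leaves (vi) as the only ready step → (vi).
Next only (v) has its prerequisites met → (v).
(i) needed (v), now all done → (i).
(viii) is the only step now ready → (viii).
(vii) needed (viii), now all done → (vii).
Next only (iii) has its prerequisites met → (iii).
(x) needed (iii), now all done → (x).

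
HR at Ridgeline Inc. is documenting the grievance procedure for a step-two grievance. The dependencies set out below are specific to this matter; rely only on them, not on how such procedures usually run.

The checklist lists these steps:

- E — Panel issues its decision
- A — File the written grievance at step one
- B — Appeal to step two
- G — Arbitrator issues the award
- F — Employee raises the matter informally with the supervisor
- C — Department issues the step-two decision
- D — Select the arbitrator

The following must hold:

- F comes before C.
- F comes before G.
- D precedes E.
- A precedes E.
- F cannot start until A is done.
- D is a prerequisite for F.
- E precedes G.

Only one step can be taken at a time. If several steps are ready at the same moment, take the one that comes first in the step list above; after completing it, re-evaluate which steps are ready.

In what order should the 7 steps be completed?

A → B → D → E → F → G → C

Nothing is required for A, B and D. A is listed earlier → A first.
Now B and D have their prerequisites met. B is listed earlier, so B next.
That leaves D as the only ready step → D.
E and F are both available; E is listed earlier → E.
F needed A and D, now all done → F.
G and C are both available; G is listed earlier → G.
That leaves C as the only ready step → C.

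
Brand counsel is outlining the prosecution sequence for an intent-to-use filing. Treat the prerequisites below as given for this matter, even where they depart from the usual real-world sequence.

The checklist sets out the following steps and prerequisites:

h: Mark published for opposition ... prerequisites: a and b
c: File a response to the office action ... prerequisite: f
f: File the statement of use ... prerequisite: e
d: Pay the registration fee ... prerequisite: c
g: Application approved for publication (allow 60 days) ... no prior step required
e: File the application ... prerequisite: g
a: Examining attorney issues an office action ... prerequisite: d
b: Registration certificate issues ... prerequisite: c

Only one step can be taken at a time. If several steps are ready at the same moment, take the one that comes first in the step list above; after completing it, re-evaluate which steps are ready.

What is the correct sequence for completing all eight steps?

g is the only step with nothing outstanding, so it goes first.
e needed g, now all done → e.
Next only f has its prerequisites met → f.
c needed f, now all done → c.
d and b are both available; d is listed earlier → d.
a now also ready, so the ready set is {a, b}; a is listed earlier → a.
b is the only step now ready → b.
h needed a and b, now all done → h.

g, e, f, c, d, a, b, h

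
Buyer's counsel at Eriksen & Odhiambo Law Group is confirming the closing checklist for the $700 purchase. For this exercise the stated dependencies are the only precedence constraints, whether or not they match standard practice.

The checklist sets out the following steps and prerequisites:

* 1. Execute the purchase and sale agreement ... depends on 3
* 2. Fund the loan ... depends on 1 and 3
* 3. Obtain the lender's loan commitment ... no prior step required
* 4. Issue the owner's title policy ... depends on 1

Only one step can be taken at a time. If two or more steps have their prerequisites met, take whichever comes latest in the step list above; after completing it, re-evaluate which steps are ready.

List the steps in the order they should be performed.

3, 1, 4, 2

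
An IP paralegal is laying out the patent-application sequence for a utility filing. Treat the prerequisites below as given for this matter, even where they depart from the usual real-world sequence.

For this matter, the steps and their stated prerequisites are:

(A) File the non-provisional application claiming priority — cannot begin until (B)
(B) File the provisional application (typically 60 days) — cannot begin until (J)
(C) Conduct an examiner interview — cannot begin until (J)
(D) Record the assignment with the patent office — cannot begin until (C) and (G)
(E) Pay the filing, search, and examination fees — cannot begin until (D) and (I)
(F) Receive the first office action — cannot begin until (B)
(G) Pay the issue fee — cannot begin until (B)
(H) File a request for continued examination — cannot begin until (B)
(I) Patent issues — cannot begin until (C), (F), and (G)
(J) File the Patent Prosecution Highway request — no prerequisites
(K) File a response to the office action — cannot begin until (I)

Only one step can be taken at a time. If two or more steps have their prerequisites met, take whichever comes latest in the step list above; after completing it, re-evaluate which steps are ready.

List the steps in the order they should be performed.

(J) is the only step with nothing outstanding, so it goes first.
Ready: (C) and (B). (C) is listed later → (C).
(B) needed (J), now all done → (B).
(H), (G), (F) and (A) are all available; (H) is listed later → (H).
Ready: (G), (F) and (A). (G) is listed later → (G).
Ready: (F), (D) and (A). (F) is listed later → (F).
(I) now also ready, so the ready set is {(I), (D), (A)}; (I) is listed later → (I).
(K), (D) and (A) are all available; (K) is listed later → (K).
Ready: (D) and (A). (D) is listed later → (D).
(E) now also ready, so the ready set is {(E), (A)}; (E) is listed later → (E).
Next only (A) has its prerequisites met → (A).

(J), (C), (B), (H), (G), (F), (I), (K), (D), (E), (A)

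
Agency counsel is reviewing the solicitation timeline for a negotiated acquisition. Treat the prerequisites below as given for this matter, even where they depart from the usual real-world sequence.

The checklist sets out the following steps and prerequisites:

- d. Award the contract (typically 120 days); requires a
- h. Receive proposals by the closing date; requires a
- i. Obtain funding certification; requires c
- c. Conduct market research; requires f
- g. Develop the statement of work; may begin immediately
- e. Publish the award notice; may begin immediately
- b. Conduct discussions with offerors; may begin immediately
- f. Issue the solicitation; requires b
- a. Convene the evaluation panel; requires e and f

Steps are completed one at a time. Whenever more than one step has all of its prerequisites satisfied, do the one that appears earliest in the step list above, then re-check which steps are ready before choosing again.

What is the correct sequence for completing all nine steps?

g, e, b, f, c, i, a, d, h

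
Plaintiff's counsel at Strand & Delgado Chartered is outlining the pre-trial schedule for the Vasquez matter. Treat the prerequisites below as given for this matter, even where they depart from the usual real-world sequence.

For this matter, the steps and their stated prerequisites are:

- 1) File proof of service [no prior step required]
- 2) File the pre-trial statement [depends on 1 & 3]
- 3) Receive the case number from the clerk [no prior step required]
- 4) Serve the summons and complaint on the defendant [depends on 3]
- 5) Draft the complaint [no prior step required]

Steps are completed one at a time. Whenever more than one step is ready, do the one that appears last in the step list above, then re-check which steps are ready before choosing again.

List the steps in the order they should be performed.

5, 3 and 1 have no prerequisites; 5 is listed later, so 5 is first.
3 and 1 are both available; 3 is listed later → 3.
4 now also ready, so the ready set is {4, 1}; 4 is listed later → 4.
1 is the only step now ready → 1.
Next only 2 has its prerequisites met → 2.

5, 3, 4, 1, 2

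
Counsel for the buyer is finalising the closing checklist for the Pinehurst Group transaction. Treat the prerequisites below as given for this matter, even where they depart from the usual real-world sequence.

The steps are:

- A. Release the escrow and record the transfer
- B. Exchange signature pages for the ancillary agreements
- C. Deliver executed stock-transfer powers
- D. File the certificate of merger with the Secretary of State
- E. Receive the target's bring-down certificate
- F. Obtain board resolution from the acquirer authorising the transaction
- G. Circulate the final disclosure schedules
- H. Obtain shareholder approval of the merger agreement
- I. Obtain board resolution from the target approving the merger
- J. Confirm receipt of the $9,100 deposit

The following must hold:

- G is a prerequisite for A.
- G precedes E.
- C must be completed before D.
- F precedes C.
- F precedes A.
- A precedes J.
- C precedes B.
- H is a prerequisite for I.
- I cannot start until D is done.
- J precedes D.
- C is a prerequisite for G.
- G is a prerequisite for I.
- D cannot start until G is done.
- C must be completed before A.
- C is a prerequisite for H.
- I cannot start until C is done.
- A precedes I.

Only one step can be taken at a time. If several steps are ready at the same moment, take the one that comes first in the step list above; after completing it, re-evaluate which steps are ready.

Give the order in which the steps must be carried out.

F, C, B, G, A, E, H, J, D, I

F is the only step with nothing outstanding, so it goes first.
Next only C has its prerequisites met → C.
B, G and H are all available; B is listed earlier → B.
G and H are both available; G is listed earlier → G.
A and E now also ready, so the ready set is {A, E, H}; A is listed earlier → A.
Now E, H and J have their prerequisites met. E is listed earlier, so E next.
Now H and J have their prerequisites met. H is listed earlier, so H next.
J needed A, now all done → J.
D is the only step now ready → D.
That leaves I as the only ready step → I.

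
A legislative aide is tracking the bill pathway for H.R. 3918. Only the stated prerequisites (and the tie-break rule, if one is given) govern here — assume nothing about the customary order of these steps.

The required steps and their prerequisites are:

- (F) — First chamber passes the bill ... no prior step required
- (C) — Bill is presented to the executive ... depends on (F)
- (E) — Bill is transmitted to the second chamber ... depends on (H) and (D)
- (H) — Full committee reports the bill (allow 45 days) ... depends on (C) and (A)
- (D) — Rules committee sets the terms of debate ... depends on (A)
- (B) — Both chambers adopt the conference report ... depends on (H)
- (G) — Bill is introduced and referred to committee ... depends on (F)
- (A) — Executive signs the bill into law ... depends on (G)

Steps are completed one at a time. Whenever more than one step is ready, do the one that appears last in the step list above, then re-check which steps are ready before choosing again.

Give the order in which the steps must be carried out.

Only (F) has no prerequisites, so it is first.
Now (G) and (C) have their prerequisites met. (G) is listed later, so (G) next.
Ready: (A) and (C). (A) is listed later → (A).
(D) now also ready, so the ready set is {(D), (C)}; (D) is listed later → (D).
(C) needed (F), now all done → (C).
That leaves (H) as the only ready step → (H).
Now (B) and (E) have their prerequisites met. (B) is listed later, so (B) next.
(E) needed (D) and (H), now all done → (E).

(F), (G), (A), (D), (C), (H), (B), (E)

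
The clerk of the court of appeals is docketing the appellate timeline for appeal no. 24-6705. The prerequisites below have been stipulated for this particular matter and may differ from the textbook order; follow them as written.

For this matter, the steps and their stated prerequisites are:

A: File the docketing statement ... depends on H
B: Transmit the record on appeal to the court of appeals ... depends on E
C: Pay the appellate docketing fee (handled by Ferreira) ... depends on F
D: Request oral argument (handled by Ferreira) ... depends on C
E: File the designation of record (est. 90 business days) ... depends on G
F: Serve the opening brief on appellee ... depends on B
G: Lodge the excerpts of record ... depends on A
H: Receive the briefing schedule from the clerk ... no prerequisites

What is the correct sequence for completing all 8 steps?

H, A, G, E, B, F, C, D

H is the only step with nothing outstanding, so it goes first.
That leaves A as the only ready step → A.
G needed A, now all done → G.
E is the only step now ready → E.
B is the only step now ready → B.
F is the only step now ready → F.
C is the only step now ready → C.
Next only D has its prerequisites met → D.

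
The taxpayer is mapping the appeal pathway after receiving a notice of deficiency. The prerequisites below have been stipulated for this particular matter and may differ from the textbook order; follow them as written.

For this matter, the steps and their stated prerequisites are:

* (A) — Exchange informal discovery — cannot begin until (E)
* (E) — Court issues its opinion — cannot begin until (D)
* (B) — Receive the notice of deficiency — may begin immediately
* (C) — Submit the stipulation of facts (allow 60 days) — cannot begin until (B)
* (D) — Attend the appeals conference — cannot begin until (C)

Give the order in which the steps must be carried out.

(B), (C), (D), (E), (A)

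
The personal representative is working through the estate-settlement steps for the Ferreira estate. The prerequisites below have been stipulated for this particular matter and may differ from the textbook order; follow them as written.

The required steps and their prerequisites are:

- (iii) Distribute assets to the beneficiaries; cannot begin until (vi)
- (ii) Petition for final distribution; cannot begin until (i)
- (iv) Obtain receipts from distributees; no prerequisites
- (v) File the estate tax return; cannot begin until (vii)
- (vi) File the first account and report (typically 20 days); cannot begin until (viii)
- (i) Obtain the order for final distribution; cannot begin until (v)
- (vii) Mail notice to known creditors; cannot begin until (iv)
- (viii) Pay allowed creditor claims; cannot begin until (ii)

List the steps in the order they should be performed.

(iv) has no prerequisites → (iv) first.
(vii) is the only step now ready → (vii).
That leaves (v) as the only ready step → (v).
That leaves (i) as the only ready step → (i).
That leaves (ii) as the only ready step → (ii).
(viii) needed (ii), now all done → (viii).
Next only (vi) has its prerequisites met → (vi).
Next only (iii) has its prerequisites met → (iii).

(iv), (vii), (v), (i), (ii), (viii), (vi), (iii)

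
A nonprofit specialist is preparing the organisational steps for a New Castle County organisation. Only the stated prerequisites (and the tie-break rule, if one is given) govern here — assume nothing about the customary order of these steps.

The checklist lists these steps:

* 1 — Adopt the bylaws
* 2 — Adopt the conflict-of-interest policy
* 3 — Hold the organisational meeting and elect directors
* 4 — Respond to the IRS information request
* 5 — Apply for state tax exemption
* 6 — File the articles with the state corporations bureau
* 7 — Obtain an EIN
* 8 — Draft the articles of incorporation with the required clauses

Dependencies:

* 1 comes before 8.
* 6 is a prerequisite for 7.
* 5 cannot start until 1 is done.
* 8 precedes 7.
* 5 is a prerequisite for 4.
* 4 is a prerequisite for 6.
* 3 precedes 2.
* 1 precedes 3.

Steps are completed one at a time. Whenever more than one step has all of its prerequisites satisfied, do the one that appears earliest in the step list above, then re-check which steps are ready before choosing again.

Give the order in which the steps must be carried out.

1 is the only step with nothing outstanding, so it goes first.
3, 5 and 8 are all available; 3 is listed earlier → 3.
2 now also ready, so the ready set is {2, 5, 8}; 2 is listed earlier → 2.
Now 5 and 8 have their prerequisites met. 5 is listed earlier, so 5 next.
4 now also ready, so the ready set is {4, 8}; 4 is listed earlier → 4.
6 now also ready, so the ready set is {6, 8}; 6 is listed earlier → 6.
8 needed 1, now all done → 8.
Next only 7 has its prerequisites met → 7.

1 3 2 5 4 6 8 7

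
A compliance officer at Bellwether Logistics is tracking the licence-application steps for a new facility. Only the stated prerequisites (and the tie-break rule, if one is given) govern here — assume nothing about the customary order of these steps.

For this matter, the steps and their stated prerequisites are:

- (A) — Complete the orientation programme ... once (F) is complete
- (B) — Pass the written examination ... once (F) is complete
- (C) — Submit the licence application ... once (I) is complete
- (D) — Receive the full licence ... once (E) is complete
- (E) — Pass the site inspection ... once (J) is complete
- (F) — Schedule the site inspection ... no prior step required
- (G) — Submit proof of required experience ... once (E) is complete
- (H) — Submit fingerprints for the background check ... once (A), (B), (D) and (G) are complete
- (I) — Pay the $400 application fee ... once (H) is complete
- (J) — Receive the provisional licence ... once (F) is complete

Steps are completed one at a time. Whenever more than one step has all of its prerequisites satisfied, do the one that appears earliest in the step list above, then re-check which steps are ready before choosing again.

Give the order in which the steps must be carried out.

(F) is the only step with nothing outstanding, so it goes first.
Now (A), (B) and (J) have their prerequisites met. (A) is listed earlier, so (A) next.
(B) and (J) are both available; (B) is listed earlier → (B).
That leaves (J) as the only ready step → (J).
(E) is the only step now ready → (E).
(D) and (G) are both available; (D) is listed earlier → (D).
Next only (G) has its prerequisites met → (G).
(H) needed (A), (B), (D) and (G), now all done → (H).
Next only (I) has its prerequisites met → (I).
(C) needed (I), now all done → (C).

(F), (A), (B), (J), (E), (D), (G), (H), (I), (C)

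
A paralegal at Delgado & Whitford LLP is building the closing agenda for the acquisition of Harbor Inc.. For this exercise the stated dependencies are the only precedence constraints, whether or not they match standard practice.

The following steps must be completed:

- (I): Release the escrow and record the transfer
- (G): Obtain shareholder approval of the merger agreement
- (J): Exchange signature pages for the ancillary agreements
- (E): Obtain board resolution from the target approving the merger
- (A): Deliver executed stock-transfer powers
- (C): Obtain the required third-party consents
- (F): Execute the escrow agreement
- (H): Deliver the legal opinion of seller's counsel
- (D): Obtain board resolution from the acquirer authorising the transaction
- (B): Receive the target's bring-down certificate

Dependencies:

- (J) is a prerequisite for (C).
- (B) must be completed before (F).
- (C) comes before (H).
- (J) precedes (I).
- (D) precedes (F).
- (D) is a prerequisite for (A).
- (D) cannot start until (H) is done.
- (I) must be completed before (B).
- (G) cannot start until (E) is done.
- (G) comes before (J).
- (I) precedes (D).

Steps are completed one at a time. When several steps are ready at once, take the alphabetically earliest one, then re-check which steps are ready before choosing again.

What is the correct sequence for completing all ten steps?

(E) (G) (J) (C) (H) (I) (B) (D) (A) (F)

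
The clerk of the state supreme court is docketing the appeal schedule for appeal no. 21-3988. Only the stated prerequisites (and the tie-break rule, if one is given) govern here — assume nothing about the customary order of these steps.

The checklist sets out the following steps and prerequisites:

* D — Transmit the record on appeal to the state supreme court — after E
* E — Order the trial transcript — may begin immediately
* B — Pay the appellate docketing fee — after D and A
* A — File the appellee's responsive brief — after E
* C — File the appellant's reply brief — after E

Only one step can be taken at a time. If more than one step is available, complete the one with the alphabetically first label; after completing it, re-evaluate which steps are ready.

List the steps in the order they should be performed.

E → A → C → D → B

E is the only step with nothing outstanding, so it goes first.
Now A, C and D have their prerequisites met. A has the earlier label, so A next.
Now C and D have their prerequisites met. C has the earlier label, so C next.
D needed E, now all done → D.
B is the only step now ready → B.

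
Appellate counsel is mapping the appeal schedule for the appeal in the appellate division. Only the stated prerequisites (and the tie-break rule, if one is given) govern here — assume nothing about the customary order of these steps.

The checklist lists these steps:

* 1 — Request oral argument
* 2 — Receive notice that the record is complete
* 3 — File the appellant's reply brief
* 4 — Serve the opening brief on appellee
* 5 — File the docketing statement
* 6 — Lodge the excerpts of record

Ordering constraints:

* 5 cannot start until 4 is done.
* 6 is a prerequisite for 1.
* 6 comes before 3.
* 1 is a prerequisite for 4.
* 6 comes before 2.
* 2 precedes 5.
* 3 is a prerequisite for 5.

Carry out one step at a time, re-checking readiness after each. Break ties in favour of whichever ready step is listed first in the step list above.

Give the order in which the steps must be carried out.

6, 1, 2, 3, 4, 5

6 has no prerequisites → 6 first.
1, 2 and 3 are all available; 1 is listed earlier → 1.
4 now also ready, so the ready set is {2, 3, 4}; 2 is listed earlier → 2.
Ready: 3 and 4. 3 is listed earlier → 3.
4 is the only step now ready → 4.
5 needed 2, 3 and 4, now all done → 5.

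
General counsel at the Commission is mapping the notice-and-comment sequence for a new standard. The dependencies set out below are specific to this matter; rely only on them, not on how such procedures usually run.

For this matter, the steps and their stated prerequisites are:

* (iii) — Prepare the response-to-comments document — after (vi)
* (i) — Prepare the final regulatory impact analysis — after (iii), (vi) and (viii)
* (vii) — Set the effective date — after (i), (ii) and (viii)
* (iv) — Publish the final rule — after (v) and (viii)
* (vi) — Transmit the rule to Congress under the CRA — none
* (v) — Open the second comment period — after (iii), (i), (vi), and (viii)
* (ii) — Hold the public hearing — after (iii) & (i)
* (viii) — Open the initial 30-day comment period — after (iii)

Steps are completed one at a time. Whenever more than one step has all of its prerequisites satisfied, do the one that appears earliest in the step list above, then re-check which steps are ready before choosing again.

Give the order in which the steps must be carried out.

(vi) (iii) (viii) (i) (v) (iv) (ii) (vii)

(vi) is the only step with nothing outstanding, so it goes first.
(iii) is the only step now ready → (iii).
(viii) is the only step now ready → (viii).
Next only (i) has its prerequisites met → (i).
(v) and (ii) are both available; (v) is listed earlier → (v).
(iv) and (ii) are both available; (iv) is listed earlier → (iv).
(ii) needed (iii) and (i), now all done → (ii).
(vii) needed (i), (ii) and (viii), now all done → (vii).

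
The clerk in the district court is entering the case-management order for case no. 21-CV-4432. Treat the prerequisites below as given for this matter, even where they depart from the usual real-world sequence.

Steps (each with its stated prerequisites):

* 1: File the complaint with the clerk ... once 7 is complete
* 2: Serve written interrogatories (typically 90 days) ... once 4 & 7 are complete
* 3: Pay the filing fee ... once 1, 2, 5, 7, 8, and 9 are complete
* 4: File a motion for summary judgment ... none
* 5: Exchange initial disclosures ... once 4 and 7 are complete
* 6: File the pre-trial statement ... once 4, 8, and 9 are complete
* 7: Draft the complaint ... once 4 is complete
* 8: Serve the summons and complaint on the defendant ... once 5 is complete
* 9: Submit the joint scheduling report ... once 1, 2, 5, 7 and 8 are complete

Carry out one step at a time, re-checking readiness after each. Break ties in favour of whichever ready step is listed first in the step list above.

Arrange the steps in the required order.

4 → 7 → 1 → 2 → 5 → 8 → 9 → 3 → 6

Only 4 has no prerequisites, so it is first.
7 needed 4, now all done → 7.
Ready: 1, 2 and 5. 1 is listed earlier → 1.
Now 2 and 5 have their prerequisites met. 2 is listed earlier, so 2 next.
5 needed 4 and 7, now all done → 5.
Next only 8 has its prerequisites met → 8.
9 is the only step now ready → 9.
3 and 6 are both available; 3 is listed earlier → 3.
6 needed 4, 8 and 9, now all done → 6.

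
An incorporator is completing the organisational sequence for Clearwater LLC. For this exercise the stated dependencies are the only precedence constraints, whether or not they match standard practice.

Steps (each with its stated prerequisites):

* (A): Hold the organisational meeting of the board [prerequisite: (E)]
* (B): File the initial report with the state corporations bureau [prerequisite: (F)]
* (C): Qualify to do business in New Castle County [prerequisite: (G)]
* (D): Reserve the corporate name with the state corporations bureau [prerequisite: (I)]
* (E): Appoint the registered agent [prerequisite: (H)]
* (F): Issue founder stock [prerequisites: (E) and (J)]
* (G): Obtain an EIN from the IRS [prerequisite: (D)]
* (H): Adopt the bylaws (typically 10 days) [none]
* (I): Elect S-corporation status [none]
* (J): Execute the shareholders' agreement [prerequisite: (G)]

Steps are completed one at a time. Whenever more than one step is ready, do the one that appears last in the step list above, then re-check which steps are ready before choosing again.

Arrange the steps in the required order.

(I), (H), (E), (D), (G), (J), (F), (C), (B), (A)

Nothing is required for (I) and (H). (I) is listed later → (I) first.
(D) now also ready, so the ready set is {(H), (D)}; (H) is listed later → (H).
Now (E) and (D) have their prerequisites met. (E) is listed later, so (E) next.
Now (D) and (A) have their prerequisites met. (D) is listed later, so (D) next.
(G) and (A) are both available; (G) is listed later → (G).
Now (J), (C) and (A) have their prerequisites met. (J) is listed later, so (J) next.
(F), (C) and (A) are all available; (F) is listed later → (F).
(B) now also ready, so the ready set is {(C), (B), (A)}; (C) is listed later → (C).
(B) and (A) are both available; (B) is listed later → (B).
(A) is the only step now ready → (A).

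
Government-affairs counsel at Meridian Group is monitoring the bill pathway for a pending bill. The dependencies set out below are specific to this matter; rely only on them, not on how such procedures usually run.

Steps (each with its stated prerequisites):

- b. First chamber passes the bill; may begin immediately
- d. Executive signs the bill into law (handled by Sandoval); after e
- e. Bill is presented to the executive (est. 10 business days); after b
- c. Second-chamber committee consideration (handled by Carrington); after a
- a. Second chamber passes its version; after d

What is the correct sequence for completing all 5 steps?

b, e, d, a, c

Only b has no prerequisites, so it is first.
Next only e has its prerequisites met → e.
Next only d has its prerequisites met → d.
a needed d, now all done → a.
c needed a, now all done → c.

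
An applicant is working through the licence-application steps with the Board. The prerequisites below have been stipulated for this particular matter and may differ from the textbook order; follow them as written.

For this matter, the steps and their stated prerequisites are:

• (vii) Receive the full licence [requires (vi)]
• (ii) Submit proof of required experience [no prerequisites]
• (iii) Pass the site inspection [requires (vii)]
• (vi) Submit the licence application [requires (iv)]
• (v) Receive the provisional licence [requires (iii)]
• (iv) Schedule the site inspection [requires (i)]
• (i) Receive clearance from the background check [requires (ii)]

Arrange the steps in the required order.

(ii) (i) (iv) (vi) (vii) (iii) (v)

(ii) is the only step with nothing outstanding, so it goes first.
(i) needed (ii), now all done → (i).
(iv) is the only step now ready → (iv).
Next only (vi) has its prerequisites met → (vi).
(vii) needed (vi), now all done → (vii).
That leaves (iii) as the only ready step → (iii).
(v) needed (iii), now all done → (v).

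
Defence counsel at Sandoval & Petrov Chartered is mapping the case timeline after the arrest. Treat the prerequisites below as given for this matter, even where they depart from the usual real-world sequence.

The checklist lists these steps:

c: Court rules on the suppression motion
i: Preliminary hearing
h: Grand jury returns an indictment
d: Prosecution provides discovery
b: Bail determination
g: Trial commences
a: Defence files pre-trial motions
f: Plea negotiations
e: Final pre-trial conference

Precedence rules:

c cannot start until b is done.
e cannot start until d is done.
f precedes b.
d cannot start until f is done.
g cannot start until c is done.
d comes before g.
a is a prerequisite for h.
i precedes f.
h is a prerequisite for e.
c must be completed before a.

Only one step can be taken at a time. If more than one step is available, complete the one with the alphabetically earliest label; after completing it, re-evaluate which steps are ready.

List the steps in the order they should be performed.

i, f, b, c, a, d, g, h, e

i is the only step with nothing outstanding, so it goes first.
That leaves f as the only ready step → f.
b and d are both available; b has the earlier label → b.
Ready: c and d. c has the earlier label → c.
a and d are both available; a has the earlier label → a.
Now d and h have their prerequisites met. d has the earlier label, so d next.
g now also ready, so the ready set is {g, h}; g has the earlier label → g.
That leaves h as the only ready step → h.
e needed d and h, now all done → e.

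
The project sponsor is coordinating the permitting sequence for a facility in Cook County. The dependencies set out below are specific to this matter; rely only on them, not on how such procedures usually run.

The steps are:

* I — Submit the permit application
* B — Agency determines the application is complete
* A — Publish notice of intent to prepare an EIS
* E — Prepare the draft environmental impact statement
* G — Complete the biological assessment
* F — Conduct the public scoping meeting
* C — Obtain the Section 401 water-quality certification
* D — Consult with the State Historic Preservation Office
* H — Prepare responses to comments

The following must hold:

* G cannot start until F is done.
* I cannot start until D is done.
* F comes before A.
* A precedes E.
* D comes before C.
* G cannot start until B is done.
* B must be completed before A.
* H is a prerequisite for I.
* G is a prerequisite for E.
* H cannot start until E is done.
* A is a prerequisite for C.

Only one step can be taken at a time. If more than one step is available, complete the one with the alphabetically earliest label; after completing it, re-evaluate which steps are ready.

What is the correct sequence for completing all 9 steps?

B, D, F, A, C, G, E, H, I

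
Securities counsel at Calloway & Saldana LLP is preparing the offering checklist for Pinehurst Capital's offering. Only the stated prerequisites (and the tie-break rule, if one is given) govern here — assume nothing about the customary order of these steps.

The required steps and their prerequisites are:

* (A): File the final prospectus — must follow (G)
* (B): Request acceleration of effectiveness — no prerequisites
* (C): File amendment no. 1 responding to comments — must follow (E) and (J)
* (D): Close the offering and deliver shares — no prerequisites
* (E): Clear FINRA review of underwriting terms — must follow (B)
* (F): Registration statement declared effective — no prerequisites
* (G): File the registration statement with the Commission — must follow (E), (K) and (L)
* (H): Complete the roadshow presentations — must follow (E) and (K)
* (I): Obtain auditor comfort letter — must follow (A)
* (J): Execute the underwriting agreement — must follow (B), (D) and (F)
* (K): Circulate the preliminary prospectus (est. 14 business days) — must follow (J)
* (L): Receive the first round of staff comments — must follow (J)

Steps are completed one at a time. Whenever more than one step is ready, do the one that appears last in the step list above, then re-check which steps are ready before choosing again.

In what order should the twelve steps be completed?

(F), (D) and (B) have no prerequisites; (F) is listed later, so (F) is first.
Ready: (D) and (B). (D) is listed later → (D).
(B) is the only step now ready → (B).
(J) and (E) are both available; (J) is listed later → (J).
(L) and (K) now also ready, so the ready set is {(L), (K), (E)}; (L) is listed later → (L).
(K) and (E) are both available; (K) is listed later → (K).
(E) needed (B), now all done → (E).
Now (H), (G) and (C) have their prerequisites met. (H) is listed later, so (H) next.
Ready: (G) and (C). (G) is listed later → (G).
(A) now also ready, so the ready set is {(C), (A)}; (C) is listed later → (C).
(A) is the only step now ready → (A).
(I) needed (A), now all done → (I).

(F), (D), (B), (J), (L), (K), (E), (H), (G), (C), (A), (I)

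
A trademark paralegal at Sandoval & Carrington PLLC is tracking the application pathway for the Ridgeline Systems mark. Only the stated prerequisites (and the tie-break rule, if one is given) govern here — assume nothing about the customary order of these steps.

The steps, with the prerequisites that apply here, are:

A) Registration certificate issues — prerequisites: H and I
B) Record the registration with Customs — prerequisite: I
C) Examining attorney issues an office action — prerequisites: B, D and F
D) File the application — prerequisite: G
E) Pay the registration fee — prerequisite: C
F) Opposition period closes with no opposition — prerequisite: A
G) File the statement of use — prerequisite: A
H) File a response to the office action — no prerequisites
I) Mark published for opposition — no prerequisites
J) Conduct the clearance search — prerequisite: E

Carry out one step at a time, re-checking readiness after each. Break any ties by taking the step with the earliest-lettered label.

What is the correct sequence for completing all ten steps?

H I A B F G D C E J

H and I have no prerequisites; H has the earlier label, so H is first.
Next only I has its prerequisites met → I.
A and B are both available; A has the earlier label → A.
F and G now also ready, so the ready set is {B, F, G}; B has the earlier label → B.
F and G are both available; F has the earlier label → F.
That leaves G as the only ready step → G.
Next only D has its prerequisites met → D.
C is the only step now ready → C.
E needed C, now all done → E.
Next only J has its prerequisites met → J.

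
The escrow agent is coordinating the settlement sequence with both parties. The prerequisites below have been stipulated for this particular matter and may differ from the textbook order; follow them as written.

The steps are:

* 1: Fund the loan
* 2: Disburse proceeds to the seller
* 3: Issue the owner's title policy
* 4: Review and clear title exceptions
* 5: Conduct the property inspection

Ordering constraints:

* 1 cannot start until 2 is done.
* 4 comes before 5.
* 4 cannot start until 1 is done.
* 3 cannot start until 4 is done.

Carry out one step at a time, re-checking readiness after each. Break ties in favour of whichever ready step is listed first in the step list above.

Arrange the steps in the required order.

2, 1, 4, 3, 5

2 is the only step with nothing outstanding, so it goes first.
That leaves 1 as the only ready step → 1.
4 needed 1, now all done → 4.
3 and 5 are both available; 3 is listed earlier → 3.
That leaves 5 as the only ready step → 5.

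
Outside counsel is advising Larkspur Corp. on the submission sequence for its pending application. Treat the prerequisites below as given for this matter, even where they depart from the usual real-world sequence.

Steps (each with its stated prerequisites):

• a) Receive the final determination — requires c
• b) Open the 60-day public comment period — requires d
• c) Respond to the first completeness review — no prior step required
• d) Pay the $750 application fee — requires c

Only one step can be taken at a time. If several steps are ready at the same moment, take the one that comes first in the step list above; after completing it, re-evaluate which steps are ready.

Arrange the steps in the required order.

Only c has no prerequisites, so it is first.
Ready: a and d. a is listed earlier → a.
Next only d has its prerequisites met → d.
b needed d, now all done → b.

c → a → d → b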